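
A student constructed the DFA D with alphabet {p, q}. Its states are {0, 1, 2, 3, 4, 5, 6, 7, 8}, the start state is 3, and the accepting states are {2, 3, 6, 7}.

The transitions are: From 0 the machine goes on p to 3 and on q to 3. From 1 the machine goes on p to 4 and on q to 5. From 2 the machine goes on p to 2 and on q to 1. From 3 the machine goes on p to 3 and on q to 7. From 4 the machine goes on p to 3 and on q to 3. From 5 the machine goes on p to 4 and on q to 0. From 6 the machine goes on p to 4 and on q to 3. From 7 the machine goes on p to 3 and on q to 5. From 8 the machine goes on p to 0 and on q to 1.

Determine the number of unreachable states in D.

4

No path from 3 leads to 1, 2, 6, 8; the other 5 states are all reachable.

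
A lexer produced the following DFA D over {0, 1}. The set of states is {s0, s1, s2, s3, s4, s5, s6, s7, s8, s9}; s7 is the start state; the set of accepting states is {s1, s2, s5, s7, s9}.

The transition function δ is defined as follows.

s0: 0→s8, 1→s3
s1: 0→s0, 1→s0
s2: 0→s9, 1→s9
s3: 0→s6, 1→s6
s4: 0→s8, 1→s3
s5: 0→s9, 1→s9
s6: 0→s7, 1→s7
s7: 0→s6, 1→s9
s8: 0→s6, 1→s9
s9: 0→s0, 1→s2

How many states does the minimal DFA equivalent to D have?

Reachable states from the start: {s0,s2,s3,s6,s7,s8,s9}. Unreachable: {s1,s4,s5} — drop them.
P0 = {s2,s7,s9} | {s0,s3,s6,s8}.
On input 0, block {s2,s7,s9} splits into {s7,s9} and {s2}.
On input 1, block {s7,s9} splits into {s7} and {s9}.
On input 0, block {s0,s3,s6,s8} splits into {s0,s3,s8} and {s6}.
Split {s0,s3,s8} by δ(·,0) → {s3,s8} and {s0}.
On input 1, block {s3,s8} splits into {s3} and {s8}.
Stable partition: {s7} | {s3} | {s2} | {s9} | {s6} | {s0} | {s8} — 7 equivalence classes.

7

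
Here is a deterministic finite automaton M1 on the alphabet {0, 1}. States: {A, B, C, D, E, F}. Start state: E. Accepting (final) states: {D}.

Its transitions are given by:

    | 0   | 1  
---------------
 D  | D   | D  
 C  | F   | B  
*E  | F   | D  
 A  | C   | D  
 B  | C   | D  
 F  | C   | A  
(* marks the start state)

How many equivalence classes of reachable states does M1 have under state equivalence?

Start with accepting vs non-accepting: {D} | {A,B,C,E,F}.
Refine {A,B,C,E,F} on symbol 1: members go to different blocks, giving {A,B,E} and {C,F}.
Stable partition: {D} | {A,B,E} | {C,F} — 3 equivalence classes.

3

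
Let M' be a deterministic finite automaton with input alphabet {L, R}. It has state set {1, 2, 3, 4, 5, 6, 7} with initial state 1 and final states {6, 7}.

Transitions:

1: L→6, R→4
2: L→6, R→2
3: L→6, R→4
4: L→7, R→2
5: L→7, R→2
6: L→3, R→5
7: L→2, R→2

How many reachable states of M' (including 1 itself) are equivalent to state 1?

5

All states are reachable from the start state.
P0 = {6,7} | {1,2,3,4,5}.
No further refinement is possible. Final partition (2 blocks): {6,7} | {1,2,3,4,5}.
State 1 belongs to the block {1,2,3,4,5}, which has 5 states.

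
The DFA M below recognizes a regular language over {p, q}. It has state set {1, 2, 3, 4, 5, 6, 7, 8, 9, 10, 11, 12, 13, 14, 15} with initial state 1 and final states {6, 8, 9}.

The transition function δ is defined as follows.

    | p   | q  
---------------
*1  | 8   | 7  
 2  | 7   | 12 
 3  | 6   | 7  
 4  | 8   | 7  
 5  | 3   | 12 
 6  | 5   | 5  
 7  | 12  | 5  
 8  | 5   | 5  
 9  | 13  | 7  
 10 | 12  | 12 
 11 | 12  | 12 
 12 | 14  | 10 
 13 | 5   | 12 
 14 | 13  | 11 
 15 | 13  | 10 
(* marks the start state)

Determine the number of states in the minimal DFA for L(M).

8

States {2,4,9,15} cannot be reached from the start state, so discard them.
P0 = {6,8} | {1,3,5,7,10,11,12,13,14}.
Refine {1,3,5,7,10,11,12,13,14} on symbol p: members go to different blocks, giving {5,7,10,11,12,13,14} and {1,3}.
On input p, block {5,7,10,11,12,13,14} splits into {7,10,11,12,13,14} and {5}.
Refine {7,10,11,12,13,14} on symbol p: members go to different blocks, giving {7,10,11,12,14} and {13}.
On input p, block {7,10,11,12,14} splits into {7,10,11,12} and {14}.
Split {7,10,11,12} by δ(·,p) → {7,10,11} and {12}.
Refine {7,10,11} on symbol q: members go to different blocks, giving {10,11} and {7}.
The partition is now stable with 8 blocks: {6,8} | {10,11} | {1,3} | {5} | {13} | {14} | {12} | {7}.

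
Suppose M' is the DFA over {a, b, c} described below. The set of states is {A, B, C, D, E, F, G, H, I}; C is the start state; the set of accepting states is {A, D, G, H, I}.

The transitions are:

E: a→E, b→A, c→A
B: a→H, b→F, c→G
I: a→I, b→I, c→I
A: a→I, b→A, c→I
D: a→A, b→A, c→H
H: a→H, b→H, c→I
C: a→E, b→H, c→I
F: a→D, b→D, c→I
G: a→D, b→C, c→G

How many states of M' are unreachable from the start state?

4

Starting at C and following transitions, the reachable set is {A, C, E, H, I}. That leaves B, D, F, G unreachable — 4 in total.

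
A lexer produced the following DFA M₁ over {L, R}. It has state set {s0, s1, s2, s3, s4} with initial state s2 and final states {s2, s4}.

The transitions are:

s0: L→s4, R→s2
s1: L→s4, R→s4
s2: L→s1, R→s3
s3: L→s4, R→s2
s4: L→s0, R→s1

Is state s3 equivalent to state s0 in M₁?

Start with accepting vs non-accepting: {s2,s4} | {s0,s1,s3}.
Stable partition: {s2,s4} | {s0,s1,s3} — 2 equivalence classes.
s3 and s0 lie in the same block of the stable partition, so they are equivalent — no string distinguishes them.

Yes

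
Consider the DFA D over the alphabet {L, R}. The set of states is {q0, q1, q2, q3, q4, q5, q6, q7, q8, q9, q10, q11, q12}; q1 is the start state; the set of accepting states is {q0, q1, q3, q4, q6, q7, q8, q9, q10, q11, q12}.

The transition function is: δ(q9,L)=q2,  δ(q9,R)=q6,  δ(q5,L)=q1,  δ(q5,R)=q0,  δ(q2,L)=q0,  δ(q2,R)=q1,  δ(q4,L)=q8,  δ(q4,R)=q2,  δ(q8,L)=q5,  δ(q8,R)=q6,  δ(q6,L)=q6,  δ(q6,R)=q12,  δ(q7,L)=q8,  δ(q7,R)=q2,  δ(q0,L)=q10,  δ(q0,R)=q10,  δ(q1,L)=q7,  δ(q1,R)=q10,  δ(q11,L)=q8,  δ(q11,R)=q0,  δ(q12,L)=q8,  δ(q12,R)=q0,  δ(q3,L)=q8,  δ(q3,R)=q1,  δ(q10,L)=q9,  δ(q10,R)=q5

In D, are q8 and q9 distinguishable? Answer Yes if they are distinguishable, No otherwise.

States {q3,q4,q11} cannot be reached from the start state, so discard them.
Start with accepting vs non-accepting: {q0,q1,q6,q7,q8,q9,q10,q12} | {q2,q5}.
On input L, block {q0,q1,q6,q7,q8,q9,q10,q12} splits into {q0,q1,q6,q7,q10,q12} and {q8,q9}.
Refine {q0,q1,q6,q7,q10,q12} on symbol L: members go to different blocks, giving {q0,q1,q6} and {q7,q10,q12}.
On input L, block {q0,q1,q6} splits into {q0,q1} and {q6}.
Split {q7,q10,q12} by δ(·,R) → {q7,q10} and {q12}.
No further refinement is possible. Final partition (6 blocks): {q0,q1} | {q2,q5} | {q8,q9} | {q7,q10} | {q6} | {q12}.
q8 and q9 lie in the same block of the stable partition, so they are equivalent — no string distinguishes them.

No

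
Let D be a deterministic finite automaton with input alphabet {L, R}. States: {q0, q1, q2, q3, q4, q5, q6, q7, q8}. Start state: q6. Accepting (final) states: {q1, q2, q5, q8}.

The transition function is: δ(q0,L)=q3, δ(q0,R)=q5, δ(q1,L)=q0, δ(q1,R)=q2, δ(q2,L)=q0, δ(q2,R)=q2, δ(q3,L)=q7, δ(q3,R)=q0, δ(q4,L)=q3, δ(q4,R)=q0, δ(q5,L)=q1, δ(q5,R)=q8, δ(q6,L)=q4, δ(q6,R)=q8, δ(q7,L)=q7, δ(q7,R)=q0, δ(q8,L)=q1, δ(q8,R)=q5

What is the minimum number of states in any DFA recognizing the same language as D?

4

All states are reachable from the start state.
P0 = {q1,q2,q5,q8} | {q0,q3,q4,q6,q7}.
Refine {q1,q2,q5,q8} on symbol L: members go to different blocks, giving {q1,q2} and {q5,q8}.
Refine {q0,q3,q4,q6,q7} on symbol R: members go to different blocks, giving {q3,q4,q7} and {q0,q6}.
No further refinement is possible. Final partition (4 blocks): {q1,q2} | {q3,q4,q7} | {q5,q8} | {q0,q6}.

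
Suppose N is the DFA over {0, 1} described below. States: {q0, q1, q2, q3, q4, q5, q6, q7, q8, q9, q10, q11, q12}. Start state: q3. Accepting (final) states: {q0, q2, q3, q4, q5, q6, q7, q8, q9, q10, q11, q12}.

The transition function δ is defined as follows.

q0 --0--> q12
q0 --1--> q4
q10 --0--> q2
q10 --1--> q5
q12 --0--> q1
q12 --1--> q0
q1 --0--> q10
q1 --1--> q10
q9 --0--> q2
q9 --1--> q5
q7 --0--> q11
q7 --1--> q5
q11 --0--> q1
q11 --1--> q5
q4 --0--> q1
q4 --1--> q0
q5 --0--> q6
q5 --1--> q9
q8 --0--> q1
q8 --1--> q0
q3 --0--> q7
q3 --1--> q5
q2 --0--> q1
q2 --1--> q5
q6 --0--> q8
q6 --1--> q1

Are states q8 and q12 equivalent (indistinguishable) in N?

Yes

P0 = {q0,q2,q3,q4,q5,q6,q7,q8,q9,q10,q11,q12} | {q1}.
Refine {q0,q2,q3,q4,q5,q6,q7,q8,q9,q10,q11,q12} on symbol 0: members go to different blocks, giving {q0,q3,q5,q6,q7,q9,q10} and {q2,q4,q8,q11,q12}.
Split {q0,q3,q5,q6,q7,q9,q10} by δ(·,0) → {q0,q6,q7,q9,q10} and {q3,q5}.
Split {q0,q6,q7,q9,q10} by δ(·,1) → {q7,q9,q10} and {q0} and {q6}.
Refine {q2,q4,q8,q11,q12} on symbol 1: members go to different blocks, giving {q4,q8,q12} and {q2,q11}.
Refine {q3,q5} on symbol 0: members go to different blocks, giving {q3} and {q5}.
No further refinement is possible. Final partition (8 blocks): {q7,q9,q10} | {q1} | {q4,q8,q12} | {q3} | {q0} | {q6} | {q2,q11} | {q5}.
q8 and q12 lie in the same block of the stable partition, so they are equivalent — no string distinguishes them.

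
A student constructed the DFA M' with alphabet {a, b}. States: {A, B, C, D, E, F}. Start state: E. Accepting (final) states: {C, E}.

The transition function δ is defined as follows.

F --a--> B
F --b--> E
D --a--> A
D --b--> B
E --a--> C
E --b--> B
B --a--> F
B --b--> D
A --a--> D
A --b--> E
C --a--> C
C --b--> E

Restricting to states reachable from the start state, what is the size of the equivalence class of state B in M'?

2

All states are reachable from the start state.
P0 = {C,E} | {A,B,D,F}.
Split {C,E} by δ(·,b) → {C} and {E}.
On input b, block {A,B,D,F} splits into {A,F} and {B,D}.
The partition is now stable with 4 blocks: {C} | {A,F} | {E} | {B,D}.
State B belongs to the block {B,D}, which has 2 states.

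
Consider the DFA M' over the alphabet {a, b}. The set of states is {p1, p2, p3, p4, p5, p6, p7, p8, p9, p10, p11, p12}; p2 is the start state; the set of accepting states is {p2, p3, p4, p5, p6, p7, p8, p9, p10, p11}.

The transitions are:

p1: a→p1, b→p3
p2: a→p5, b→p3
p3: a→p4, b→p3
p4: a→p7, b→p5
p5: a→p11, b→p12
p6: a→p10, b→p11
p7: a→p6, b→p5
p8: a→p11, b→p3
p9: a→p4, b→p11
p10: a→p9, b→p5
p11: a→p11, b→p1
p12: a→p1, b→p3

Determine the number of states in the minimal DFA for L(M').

5

Reachable states from the start: {p1,p2,p3,p4,p5,p6,p7,p9,p10,p11,p12}. Unreachable: {p8} — drop them.
Initial partition by acceptance: {p2,p3,p4,p5,p6,p7,p9,p10,p11} | {p1,p12}.
On input b, block {p2,p3,p4,p5,p6,p7,p9,p10,p11} splits into {p2,p3,p4,p6,p7,p9,p10} and {p5,p11}.
Split {p2,p3,p4,p6,p7,p9,p10} by δ(·,a) → {p3,p4,p6,p7,p9,p10} and {p2}.
Split {p3,p4,p6,p7,p9,p10} by δ(·,b) → {p4,p6,p7,p9,p10} and {p3}.
No further refinement is possible. Final partition (5 blocks): {p4,p6,p7,p9,p10} | {p1,p12} | {p5,p11} | {p2} | {p3}.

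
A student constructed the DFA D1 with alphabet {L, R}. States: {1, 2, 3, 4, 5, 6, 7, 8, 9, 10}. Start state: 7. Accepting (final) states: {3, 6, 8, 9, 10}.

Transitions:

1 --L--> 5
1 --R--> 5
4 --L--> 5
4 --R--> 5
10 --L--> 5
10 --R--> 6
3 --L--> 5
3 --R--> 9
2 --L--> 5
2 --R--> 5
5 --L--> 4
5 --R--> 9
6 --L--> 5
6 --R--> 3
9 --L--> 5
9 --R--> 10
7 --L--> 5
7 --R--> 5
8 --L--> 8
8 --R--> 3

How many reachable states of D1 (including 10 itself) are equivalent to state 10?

First remove the unreachable states {1,2,8}; 7 states remain.
Start with accepting vs non-accepting: {3,6,9,10} | {4,5,7}.
Refine {4,5,7} on symbol R: members go to different blocks, giving {4,7} and {5}.
No further refinement is possible. Final partition (3 blocks): {3,6,9,10} | {4,7} | {5}.
State 10 belongs to the block {3,6,9,10}, which has 4 states.

4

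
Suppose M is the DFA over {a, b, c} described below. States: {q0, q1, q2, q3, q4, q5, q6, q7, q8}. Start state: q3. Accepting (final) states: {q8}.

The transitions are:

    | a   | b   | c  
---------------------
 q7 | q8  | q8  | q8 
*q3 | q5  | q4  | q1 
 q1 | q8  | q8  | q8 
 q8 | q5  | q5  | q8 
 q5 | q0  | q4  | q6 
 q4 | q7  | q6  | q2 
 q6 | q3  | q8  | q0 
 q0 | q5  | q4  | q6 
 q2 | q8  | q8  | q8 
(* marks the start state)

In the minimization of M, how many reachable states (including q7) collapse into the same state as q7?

3

Every state is reachable, so we keep all 9.
Initial partition by acceptance: {q8} | {q0,q1,q2,q3,q4,q5,q6,q7}.
On input a, block {q0,q1,q2,q3,q4,q5,q6,q7} splits into {q0,q3,q4,q5,q6} and {q1,q2,q7}.
Split {q0,q3,q4,q5,q6} by δ(·,a) → {q0,q3,q5,q6} and {q4}.
Split {q0,q3,q5,q6} by δ(·,b) → {q0,q3,q5} and {q6}.
Split {q0,q3,q5} by δ(·,c) → {q0,q5} and {q3}.
The partition is now stable with 6 blocks: {q8} | {q0,q5} | {q1,q2,q7} | {q4} | {q6} | {q3}.
State q7 belongs to the block {q1,q2,q7}, which has 3 states.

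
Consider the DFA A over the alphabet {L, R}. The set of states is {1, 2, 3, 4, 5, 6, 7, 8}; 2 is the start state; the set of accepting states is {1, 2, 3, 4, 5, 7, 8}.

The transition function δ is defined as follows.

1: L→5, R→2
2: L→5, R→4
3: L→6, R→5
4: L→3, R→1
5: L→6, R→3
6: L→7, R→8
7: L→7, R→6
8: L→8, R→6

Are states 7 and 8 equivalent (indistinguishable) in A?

Yes

Every state is reachable, so we keep all 8.
Initial partition by acceptance: {1,2,3,4,5,7,8} | {6}.
Refine {1,2,3,4,5,7,8} on symbol L: members go to different blocks, giving {1,2,4,7,8} and {3,5}.
Refine {1,2,4,7,8} on symbol L: members go to different blocks, giving {1,2,4} and {7,8}.
No further refinement is possible. Final partition (4 blocks): {1,2,4} | {6} | {3,5} | {7,8}.
7 and 8 lie in the same block of the stable partition, so they are equivalent — no string distinguishes them.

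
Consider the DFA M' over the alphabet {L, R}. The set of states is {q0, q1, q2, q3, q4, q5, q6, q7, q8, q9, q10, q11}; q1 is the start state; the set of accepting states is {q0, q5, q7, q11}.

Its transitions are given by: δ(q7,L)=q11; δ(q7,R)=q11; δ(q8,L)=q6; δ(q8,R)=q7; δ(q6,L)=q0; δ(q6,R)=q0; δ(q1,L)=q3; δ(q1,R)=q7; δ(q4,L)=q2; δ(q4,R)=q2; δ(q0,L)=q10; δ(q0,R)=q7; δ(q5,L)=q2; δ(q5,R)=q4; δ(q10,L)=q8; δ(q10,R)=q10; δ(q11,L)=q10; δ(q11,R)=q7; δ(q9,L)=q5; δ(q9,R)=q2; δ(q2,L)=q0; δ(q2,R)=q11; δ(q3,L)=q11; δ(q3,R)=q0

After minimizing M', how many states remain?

5

States {q2,q4,q5,q9} cannot be reached from the start state, so discard them.
Initial partition by acceptance: {q0,q7,q11} | {q1,q3,q6,q8,q10}.
Split {q0,q7,q11} by δ(·,L) → {q0,q11} and {q7}.
Refine {q1,q3,q6,q8,q10} on symbol L: members go to different blocks, giving {q1,q8,q10} and {q3,q6}.
On input L, block {q1,q8,q10} splits into {q1,q8} and {q10}.
Stable partition: {q0,q11} | {q1,q8} | {q7} | {q3,q6} | {q10} — 5 equivalence classes.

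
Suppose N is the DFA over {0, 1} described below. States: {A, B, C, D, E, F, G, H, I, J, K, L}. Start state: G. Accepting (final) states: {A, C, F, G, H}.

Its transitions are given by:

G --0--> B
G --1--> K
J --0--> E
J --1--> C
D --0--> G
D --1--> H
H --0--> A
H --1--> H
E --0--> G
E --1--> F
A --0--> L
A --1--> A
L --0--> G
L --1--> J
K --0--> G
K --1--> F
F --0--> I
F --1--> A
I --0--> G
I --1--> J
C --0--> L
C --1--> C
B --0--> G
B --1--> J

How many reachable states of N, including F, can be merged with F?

3

First remove the unreachable states {D,H}; 10 states remain.
P0 = {A,C,F,G} | {B,E,I,J,K,L}.
Split {A,C,F,G} by δ(·,1) → {A,C,F} and {G}.
Refine {B,E,I,J,K,L} on symbol 0: members go to different blocks, giving {B,E,I,K,L} and {J}.
Split {B,E,I,K,L} by δ(·,1) → {B,I,L} and {E,K}.
Stable partition: {A,C,F} | {B,I,L} | {G} | {J} | {E,K} — 5 equivalence classes.
State F belongs to the block {A,C,F}, which has 3 states.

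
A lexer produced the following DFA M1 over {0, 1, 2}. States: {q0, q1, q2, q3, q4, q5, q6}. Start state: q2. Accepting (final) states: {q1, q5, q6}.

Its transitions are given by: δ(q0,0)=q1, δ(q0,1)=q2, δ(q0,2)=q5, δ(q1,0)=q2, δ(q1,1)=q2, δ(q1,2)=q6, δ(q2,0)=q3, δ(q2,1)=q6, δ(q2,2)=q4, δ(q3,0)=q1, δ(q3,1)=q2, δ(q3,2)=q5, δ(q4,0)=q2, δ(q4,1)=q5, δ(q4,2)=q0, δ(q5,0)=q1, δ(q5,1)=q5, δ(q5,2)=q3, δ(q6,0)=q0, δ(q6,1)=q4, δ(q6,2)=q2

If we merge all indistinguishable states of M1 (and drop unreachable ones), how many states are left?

Start with accepting vs non-accepting: {q1,q5,q6} | {q0,q2,q3,q4}.
Split {q1,q5,q6} by δ(·,0) → {q1,q6} and {q5}.
On input 2, block {q1,q6} splits into {q1} and {q6}.
Split {q0,q2,q3,q4} by δ(·,0) → {q0,q3} and {q2,q4}.
Refine {q2,q4} on symbol 0: members go to different blocks, giving {q2} and {q4}.
The partition is now stable with 6 blocks: {q1} | {q0,q3} | {q5} | {q6} | {q2} | {q4}.

6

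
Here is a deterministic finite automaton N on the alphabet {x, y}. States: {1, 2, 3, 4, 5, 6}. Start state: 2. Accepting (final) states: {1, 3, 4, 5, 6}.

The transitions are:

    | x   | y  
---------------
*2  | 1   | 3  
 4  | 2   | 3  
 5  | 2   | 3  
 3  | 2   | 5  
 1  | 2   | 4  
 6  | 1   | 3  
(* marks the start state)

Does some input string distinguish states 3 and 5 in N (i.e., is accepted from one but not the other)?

No

First remove the unreachable states {6}; 5 states remain.
Start with accepting vs non-accepting: {1,3,4,5} | {2}.
The partition is now stable with 2 blocks: {1,3,4,5} | {2}.
3 and 5 lie in the same block of the stable partition, so they are equivalent — no string distinguishes them.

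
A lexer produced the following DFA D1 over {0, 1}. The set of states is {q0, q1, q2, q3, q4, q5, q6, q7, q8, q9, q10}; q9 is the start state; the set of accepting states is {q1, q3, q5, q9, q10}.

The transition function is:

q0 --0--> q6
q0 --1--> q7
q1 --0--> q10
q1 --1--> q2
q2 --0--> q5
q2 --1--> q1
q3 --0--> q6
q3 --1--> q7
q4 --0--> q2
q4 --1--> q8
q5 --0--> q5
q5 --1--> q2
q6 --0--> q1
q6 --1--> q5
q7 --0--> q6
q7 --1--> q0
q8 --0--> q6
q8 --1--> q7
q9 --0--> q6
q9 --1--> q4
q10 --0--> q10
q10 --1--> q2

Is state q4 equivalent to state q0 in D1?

Reachable states from the start: {q0,q1,q2,q4,q5,q6,q7,q8,q9,q10}. Unreachable: {q3} — drop them.
P0 = {q1,q5,q9,q10} | {q0,q2,q4,q6,q7,q8}.
Refine {q1,q5,q9,q10} on symbol 0: members go to different blocks, giving {q1,q5,q10} and {q9}.
Refine {q0,q2,q4,q6,q7,q8} on symbol 0: members go to different blocks, giving {q0,q4,q7,q8} and {q2,q6}.
Stable partition: {q1,q5,q10} | {q0,q4,q7,q8} | {q9} | {q2,q6} — 4 equivalence classes.
q4 and q0 lie in the same block of the stable partition, so they are equivalent — no string distinguishes them.

Yes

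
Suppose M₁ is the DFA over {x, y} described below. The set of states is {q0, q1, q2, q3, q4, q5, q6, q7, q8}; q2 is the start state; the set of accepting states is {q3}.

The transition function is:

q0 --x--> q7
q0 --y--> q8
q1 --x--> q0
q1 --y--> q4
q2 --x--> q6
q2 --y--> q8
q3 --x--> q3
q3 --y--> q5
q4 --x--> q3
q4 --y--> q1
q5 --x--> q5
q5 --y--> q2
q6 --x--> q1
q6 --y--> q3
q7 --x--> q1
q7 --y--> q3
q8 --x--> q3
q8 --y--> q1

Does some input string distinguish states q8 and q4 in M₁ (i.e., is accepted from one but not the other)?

All states are reachable from the start state.
P0 = {q3} | {q0,q1,q2,q4,q5,q6,q7,q8}.
On input x, block {q0,q1,q2,q4,q5,q6,q7,q8} splits into {q0,q1,q2,q5,q6,q7} and {q4,q8}.
Refine {q0,q1,q2,q5,q6,q7} on symbol y: members go to different blocks, giving {q0,q1,q2} and {q6,q7} and {q5}.
Refine {q0,q1,q2} on symbol x: members go to different blocks, giving {q0,q2} and {q1}.
Stable partition: {q3} | {q0,q2} | {q4,q8} | {q6,q7} | {q5} | {q1} — 6 equivalence classes.
q8 and q4 lie in the same block of the stable partition, so they are equivalent — no string distinguishes them.

No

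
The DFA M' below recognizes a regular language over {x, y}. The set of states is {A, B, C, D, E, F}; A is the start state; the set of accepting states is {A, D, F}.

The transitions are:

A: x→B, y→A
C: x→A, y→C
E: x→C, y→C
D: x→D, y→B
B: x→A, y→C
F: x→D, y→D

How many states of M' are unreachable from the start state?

3

No path from A leads to D, E, F; the other 3 states are all reachable.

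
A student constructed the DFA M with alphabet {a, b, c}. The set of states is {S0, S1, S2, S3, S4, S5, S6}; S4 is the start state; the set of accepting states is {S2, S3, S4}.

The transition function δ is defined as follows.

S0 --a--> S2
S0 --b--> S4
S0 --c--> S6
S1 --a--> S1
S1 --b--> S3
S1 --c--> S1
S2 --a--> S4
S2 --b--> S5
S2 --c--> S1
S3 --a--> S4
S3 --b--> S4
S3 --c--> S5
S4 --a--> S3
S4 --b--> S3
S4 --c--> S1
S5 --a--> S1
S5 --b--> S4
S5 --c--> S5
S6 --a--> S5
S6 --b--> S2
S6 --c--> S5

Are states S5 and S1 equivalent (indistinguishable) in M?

First remove the unreachable states {S0,S2,S6}; 4 states remain.
P0 = {S3,S4} | {S1,S5}.
The partition is now stable with 2 blocks: {S3,S4} | {S1,S5}.
S5 and S1 lie in the same block of the stable partition, so they are equivalent — no string distinguishes them.

Yes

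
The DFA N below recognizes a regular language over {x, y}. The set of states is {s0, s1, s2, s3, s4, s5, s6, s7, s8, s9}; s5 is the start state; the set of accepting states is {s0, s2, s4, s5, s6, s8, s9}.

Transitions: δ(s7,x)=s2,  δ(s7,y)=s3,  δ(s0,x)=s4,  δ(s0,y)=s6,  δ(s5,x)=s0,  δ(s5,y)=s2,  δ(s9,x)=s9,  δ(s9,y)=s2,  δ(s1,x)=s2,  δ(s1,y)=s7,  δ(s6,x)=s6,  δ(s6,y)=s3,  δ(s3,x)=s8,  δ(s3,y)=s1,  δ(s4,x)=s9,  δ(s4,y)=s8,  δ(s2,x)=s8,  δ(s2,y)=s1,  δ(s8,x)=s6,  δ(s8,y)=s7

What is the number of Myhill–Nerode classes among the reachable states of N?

3

All states are reachable from the start state.
Initial partition by acceptance: {s0,s2,s4,s5,s6,s8,s9} | {s1,s3,s7}.
Split {s0,s2,s4,s5,s6,s8,s9} by δ(·,y) → {s0,s4,s5,s9} and {s2,s6,s8}.
The partition is now stable with 3 blocks: {s0,s4,s5,s9} | {s1,s3,s7} | {s2,s6,s8}.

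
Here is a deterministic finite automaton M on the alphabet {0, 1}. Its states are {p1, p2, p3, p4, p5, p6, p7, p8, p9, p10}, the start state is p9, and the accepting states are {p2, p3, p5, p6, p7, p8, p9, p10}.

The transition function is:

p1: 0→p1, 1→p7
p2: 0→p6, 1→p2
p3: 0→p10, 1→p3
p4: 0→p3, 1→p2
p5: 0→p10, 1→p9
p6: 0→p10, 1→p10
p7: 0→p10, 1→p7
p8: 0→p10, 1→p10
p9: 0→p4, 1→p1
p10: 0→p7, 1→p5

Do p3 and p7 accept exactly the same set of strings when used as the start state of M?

Yes

States {p8} cannot be reached from the start state, so discard them.
P0 = {p2,p3,p5,p6,p7,p9,p10} | {p1,p4}.
Refine {p2,p3,p5,p6,p7,p9,p10} on symbol 0: members go to different blocks, giving {p2,p3,p5,p6,p7,p10} and {p9}.
Refine {p2,p3,p5,p6,p7,p10} on symbol 1: members go to different blocks, giving {p2,p3,p6,p7,p10} and {p5}.
On input 1, block {p2,p3,p6,p7,p10} splits into {p2,p3,p6,p7} and {p10}.
Refine {p2,p3,p6,p7} on symbol 0: members go to different blocks, giving {p3,p6,p7} and {p2}.
On input 1, block {p3,p6,p7} splits into {p3,p7} and {p6}.
Refine {p1,p4} on symbol 0: members go to different blocks, giving {p1} and {p4}.
Stable partition: {p3,p7} | {p1} | {p9} | {p5} | {p10} | {p2} | {p6} | {p4} — 8 equivalence classes.
p3 and p7 lie in the same block of the stable partition, so they are equivalent — no string distinguishes them.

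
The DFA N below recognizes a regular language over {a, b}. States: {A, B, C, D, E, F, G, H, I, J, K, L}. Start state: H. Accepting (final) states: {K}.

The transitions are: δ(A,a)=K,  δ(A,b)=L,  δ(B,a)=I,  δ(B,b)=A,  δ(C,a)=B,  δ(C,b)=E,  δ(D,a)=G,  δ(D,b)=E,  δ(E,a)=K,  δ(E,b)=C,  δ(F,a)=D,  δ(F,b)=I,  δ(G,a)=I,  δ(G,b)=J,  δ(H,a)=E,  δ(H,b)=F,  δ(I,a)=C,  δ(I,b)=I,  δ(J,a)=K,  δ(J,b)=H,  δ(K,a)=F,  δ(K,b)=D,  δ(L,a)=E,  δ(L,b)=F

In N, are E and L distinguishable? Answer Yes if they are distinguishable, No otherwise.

Yes

Initial partition by acceptance: {K} | {A,B,C,D,E,F,G,H,I,J,L}.
Refine {A,B,C,D,E,F,G,H,I,J,L} on symbol a: members go to different blocks, giving {B,C,D,F,G,H,I,L} and {A,E,J}.
On input a, block {B,C,D,F,G,H,I,L} splits into {B,C,D,F,G,I} and {H,L}.
On input b, block {B,C,D,F,G,I} splits into {B,C,D,G} and {F,I}.
Split {B,C,D,G} by δ(·,a) → {B,G} and {C,D}.
On input b, block {A,E,J} splits into {A,J} and {E}.
No further refinement is possible. Final partition (7 blocks): {K} | {B,G} | {A,J} | {H,L} | {F,I} | {C,D} | {E}.
E and L end up in different blocks, so they are distinguishable. For instance, the string 'a' is accepted from only E.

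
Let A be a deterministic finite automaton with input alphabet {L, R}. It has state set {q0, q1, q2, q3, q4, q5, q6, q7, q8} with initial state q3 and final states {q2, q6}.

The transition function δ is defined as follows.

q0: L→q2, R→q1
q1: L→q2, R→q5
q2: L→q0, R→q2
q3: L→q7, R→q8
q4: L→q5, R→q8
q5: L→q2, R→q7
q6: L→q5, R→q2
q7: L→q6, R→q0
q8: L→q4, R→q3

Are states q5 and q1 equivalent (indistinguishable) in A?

Yes

Every state is reachable, so we keep all 9.
P0 = {q2,q6} | {q0,q1,q3,q4,q5,q7,q8}.
Refine {q0,q1,q3,q4,q5,q7,q8} on symbol L: members go to different blocks, giving {q0,q1,q5,q7} and {q3,q4,q8}.
On input L, block {q3,q4,q8} splits into {q3,q4} and {q8}.
Stable partition: {q2,q6} | {q0,q1,q5,q7} | {q3,q4} | {q8} — 4 equivalence classes.
q5 and q1 lie in the same block of the stable partition, so they are equivalent — no string distinguishes them.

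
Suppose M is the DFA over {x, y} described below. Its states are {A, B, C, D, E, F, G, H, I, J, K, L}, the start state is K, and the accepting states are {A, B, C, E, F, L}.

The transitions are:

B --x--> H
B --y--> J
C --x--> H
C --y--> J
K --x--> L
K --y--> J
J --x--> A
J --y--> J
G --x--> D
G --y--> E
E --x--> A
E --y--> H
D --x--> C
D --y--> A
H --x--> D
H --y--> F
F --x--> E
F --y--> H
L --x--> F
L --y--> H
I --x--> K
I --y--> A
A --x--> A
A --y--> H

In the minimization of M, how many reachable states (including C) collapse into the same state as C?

Reachable states from the start: {A,C,D,E,F,H,J,K,L}. Unreachable: {B,G,I} — drop them.
Initial partition by acceptance: {A,C,E,F,L} | {D,H,J,K}.
Split {A,C,E,F,L} by δ(·,x) → {A,E,F,L} and {C}.
On input x, block {D,H,J,K} splits into {J,K} and {D} and {H}.
The partition is now stable with 5 blocks: {A,E,F,L} | {J,K} | {C} | {D} | {H}.
The equivalence class containing C is {C}, of size 1.

1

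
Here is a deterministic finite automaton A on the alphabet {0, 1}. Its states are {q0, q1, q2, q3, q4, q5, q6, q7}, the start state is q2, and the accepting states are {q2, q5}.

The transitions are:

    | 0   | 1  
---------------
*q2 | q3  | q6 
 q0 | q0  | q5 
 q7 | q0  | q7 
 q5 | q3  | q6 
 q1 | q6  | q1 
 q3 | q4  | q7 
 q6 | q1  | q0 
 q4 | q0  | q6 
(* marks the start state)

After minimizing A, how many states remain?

7

All states are reachable from the start state.
P0 = {q2,q5} | {q0,q1,q3,q4,q6,q7}.
Split {q0,q1,q3,q4,q6,q7} by δ(·,1) → {q1,q3,q4,q6,q7} and {q0}.
Split {q1,q3,q4,q6,q7} by δ(·,0) → {q1,q3,q6} and {q4,q7}.
Refine {q1,q3,q6} on symbol 0: members go to different blocks, giving {q1,q6} and {q3}.
Refine {q1,q6} on symbol 1: members go to different blocks, giving {q1} and {q6}.
On input 1, block {q4,q7} splits into {q4} and {q7}.
Stable partition: {q2,q5} | {q1} | {q0} | {q4} | {q3} | {q6} | {q7} — 7 equivalence classes.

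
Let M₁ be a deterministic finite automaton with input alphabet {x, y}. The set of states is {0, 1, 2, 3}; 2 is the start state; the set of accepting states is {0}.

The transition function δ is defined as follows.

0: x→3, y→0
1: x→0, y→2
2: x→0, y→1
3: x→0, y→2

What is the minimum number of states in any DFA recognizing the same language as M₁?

2

Initial partition by acceptance: {0} | {1,2,3}.
No further refinement is possible. Final partition (2 blocks): {0} | {1,2,3}.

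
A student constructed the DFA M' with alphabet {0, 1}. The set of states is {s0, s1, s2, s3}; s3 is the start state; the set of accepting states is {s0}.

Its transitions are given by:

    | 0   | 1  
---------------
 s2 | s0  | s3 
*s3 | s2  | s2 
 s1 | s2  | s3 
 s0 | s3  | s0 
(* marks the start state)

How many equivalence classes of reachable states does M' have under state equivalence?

3

Reachable states from the start: {s0,s2,s3}. Unreachable: {s1} — drop them.
Initial partition by acceptance: {s0} | {s2,s3}.
On input 0, block {s2,s3} splits into {s2} and {s3}.
The partition is now stable with 3 blocks: {s0} | {s2} | {s3}.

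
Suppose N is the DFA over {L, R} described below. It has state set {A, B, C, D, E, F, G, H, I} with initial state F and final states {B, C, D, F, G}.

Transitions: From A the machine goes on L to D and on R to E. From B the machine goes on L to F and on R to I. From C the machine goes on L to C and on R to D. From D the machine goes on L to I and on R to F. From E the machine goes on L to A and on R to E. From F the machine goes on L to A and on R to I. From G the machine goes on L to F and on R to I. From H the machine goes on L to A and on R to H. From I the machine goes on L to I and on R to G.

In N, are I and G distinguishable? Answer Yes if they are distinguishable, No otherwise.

Yes

Reachable states from the start: {A,D,E,F,G,I}. Unreachable: {B,C,H} — drop them.
P0 = {D,F,G} | {A,E,I}.
Refine {D,F,G} on symbol L: members go to different blocks, giving {D,F} and {G}.
Split {D,F} by δ(·,R) → {D} and {F}.
On input L, block {A,E,I} splits into {E,I} and {A}.
Split {E,I} by δ(·,L) → {E} and {I}.
No further refinement is possible. Final partition (6 blocks): {D} | {E} | {G} | {F} | {A} | {I}.
I and G end up in different blocks, so they are distinguishable. For instance, the string 'ε' is accepted from only G.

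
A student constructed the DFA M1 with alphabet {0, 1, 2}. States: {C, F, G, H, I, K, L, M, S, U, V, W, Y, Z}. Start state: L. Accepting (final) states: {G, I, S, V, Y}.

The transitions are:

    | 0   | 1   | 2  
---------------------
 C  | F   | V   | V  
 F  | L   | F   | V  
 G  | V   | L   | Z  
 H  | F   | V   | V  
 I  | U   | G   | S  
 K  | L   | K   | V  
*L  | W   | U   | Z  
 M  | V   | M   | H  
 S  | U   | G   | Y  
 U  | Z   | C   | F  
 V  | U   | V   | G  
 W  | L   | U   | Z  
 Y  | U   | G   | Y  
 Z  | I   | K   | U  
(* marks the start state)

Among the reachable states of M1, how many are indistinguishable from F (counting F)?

2

States {H,M} cannot be reached from the start state, so discard them.
Start with accepting vs non-accepting: {G,I,S,V,Y} | {C,F,K,L,U,W,Z}.
Refine {G,I,S,V,Y} on symbol 0: members go to different blocks, giving {I,S,V,Y} and {G}.
Split {I,S,V,Y} by δ(·,1) → {I,S,Y} and {V}.
Refine {C,F,K,L,U,W,Z} on symbol 0: members go to different blocks, giving {C,F,K,L,U,W} and {Z}.
Refine {C,F,K,L,U,W} on symbol 0: members go to different blocks, giving {C,F,K,L,W} and {U}.
On input 1, block {C,F,K,L,W} splits into {L,W} and {F,K} and {C}.
No further refinement is possible. Final partition (8 blocks): {I,S,Y} | {L,W} | {G} | {V} | {Z} | {U} | {F,K} | {C}.
State F belongs to the block {F,K}, which has 2 states.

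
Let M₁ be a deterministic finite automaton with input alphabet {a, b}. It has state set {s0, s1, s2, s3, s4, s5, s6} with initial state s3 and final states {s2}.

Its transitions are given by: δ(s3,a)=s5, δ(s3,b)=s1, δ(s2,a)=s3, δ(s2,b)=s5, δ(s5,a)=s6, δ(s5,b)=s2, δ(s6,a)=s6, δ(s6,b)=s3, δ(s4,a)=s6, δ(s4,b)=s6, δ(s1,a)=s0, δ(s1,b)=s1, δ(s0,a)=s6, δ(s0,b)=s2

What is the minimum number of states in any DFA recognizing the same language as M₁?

Reachable states from the start: {s0,s1,s2,s3,s5,s6}. Unreachable: {s4} — drop them.
Initial partition by acceptance: {s2} | {s0,s1,s3,s5,s6}.
On input b, block {s0,s1,s3,s5,s6} splits into {s1,s3,s6} and {s0,s5}.
Refine {s1,s3,s6} on symbol a: members go to different blocks, giving {s1,s3} and {s6}.
Stable partition: {s2} | {s1,s3} | {s0,s5} | {s6} — 4 equivalence classes.

4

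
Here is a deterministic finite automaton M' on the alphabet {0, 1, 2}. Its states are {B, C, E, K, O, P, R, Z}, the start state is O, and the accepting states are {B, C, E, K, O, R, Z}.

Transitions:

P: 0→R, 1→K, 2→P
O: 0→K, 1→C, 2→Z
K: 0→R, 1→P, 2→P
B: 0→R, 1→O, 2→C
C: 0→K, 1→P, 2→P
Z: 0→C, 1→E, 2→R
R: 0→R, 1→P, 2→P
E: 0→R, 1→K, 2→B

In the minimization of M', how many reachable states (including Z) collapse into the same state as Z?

2

Every state is reachable, so we keep all 8.
Initial partition by acceptance: {B,C,E,K,O,R,Z} | {P}.
On input 1, block {B,C,E,K,O,R,Z} splits into {B,E,O,Z} and {C,K,R}.
On input 1, block {B,E,O,Z} splits into {B,Z} and {E,O}.
Stable partition: {B,Z} | {P} | {C,K,R} | {E,O} — 4 equivalence classes.
State Z belongs to the block {B,Z}, which has 2 states.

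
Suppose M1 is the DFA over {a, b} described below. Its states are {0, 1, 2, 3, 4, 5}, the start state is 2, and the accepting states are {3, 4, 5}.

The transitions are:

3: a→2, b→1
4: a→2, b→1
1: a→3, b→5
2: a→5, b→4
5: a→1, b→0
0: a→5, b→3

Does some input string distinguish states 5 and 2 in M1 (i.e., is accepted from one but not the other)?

Yes

All states are reachable from the start state.
P0 = {3,4,5} | {0,1,2}.
No further refinement is possible. Final partition (2 blocks): {3,4,5} | {0,1,2}.
5 and 2 end up in different blocks, so they are distinguishable. For instance, the string 'ε' is accepted from only 5.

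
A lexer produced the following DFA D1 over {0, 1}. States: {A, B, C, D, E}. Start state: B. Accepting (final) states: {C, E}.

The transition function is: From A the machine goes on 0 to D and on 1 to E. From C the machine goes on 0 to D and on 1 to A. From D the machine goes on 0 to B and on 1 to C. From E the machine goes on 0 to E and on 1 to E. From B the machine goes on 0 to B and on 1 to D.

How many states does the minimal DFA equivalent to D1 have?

All states are reachable from the start state.
Start with accepting vs non-accepting: {C,E} | {A,B,D}.
Split {C,E} by δ(·,0) → {C} and {E}.
Refine {A,B,D} on symbol 1: members go to different blocks, giving {A} and {B} and {D}.
The partition is now stable with 5 blocks: {C} | {A} | {E} | {B} | {D}.

5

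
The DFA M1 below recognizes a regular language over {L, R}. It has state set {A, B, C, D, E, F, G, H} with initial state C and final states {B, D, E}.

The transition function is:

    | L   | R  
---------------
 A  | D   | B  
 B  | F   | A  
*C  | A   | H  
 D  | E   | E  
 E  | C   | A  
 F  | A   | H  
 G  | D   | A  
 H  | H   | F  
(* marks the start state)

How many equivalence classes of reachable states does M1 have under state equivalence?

States {G} cannot be reached from the start state, so discard them.
Initial partition by acceptance: {B,D,E} | {A,C,F,H}.
Split {B,D,E} by δ(·,L) → {B,E} and {D}.
Split {A,C,F,H} by δ(·,L) → {C,F,H} and {A}.
Refine {C,F,H} on symbol L: members go to different blocks, giving {C,F} and {H}.
The partition is now stable with 5 blocks: {B,E} | {C,F} | {D} | {A} | {H}.

5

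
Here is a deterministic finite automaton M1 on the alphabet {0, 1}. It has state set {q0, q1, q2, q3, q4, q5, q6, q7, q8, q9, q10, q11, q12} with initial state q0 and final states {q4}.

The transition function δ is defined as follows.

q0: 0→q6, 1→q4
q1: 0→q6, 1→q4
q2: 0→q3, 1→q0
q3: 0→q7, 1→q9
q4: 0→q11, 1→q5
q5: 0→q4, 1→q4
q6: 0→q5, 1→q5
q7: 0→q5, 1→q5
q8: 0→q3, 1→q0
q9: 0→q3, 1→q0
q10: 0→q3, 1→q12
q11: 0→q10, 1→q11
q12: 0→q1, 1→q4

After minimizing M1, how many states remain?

9

States {q2,q8} cannot be reached from the start state, so discard them.
Start with accepting vs non-accepting: {q4} | {q0,q1,q3,q5,q6,q7,q9,q10,q11,q12}.
Split {q0,q1,q3,q5,q6,q7,q9,q10,q11,q12} by δ(·,0) → {q0,q1,q3,q6,q7,q9,q10,q11,q12} and {q5}.
Split {q0,q1,q3,q6,q7,q9,q10,q11,q12} by δ(·,0) → {q0,q1,q3,q9,q10,q11,q12} and {q6,q7}.
Split {q0,q1,q3,q9,q10,q11,q12} by δ(·,0) → {q9,q10,q11,q12} and {q0,q1,q3}.
Refine {q9,q10,q11,q12} on symbol 0: members go to different blocks, giving {q9,q10,q12} and {q11}.
Refine {q9,q10,q12} on symbol 1: members go to different blocks, giving {q9} and {q10} and {q12}.
Refine {q0,q1,q3} on symbol 1: members go to different blocks, giving {q0,q1} and {q3}.
No further refinement is possible. Final partition (9 blocks): {q4} | {q9} | {q5} | {q6,q7} | {q0,q1} | {q11} | {q10} | {q12} | {q3}.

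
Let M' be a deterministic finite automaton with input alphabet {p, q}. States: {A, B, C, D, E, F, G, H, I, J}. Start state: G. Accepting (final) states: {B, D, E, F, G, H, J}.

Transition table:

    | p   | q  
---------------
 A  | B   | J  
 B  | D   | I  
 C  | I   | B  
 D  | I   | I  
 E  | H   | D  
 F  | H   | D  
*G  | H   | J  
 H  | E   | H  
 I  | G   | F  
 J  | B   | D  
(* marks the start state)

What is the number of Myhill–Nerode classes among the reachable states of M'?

First remove the unreachable states {A,C}; 8 states remain.
Initial partition by acceptance: {B,D,E,F,G,H,J} | {I}.
On input p, block {B,D,E,F,G,H,J} splits into {B,E,F,G,H,J} and {D}.
Refine {B,E,F,G,H,J} on symbol p: members go to different blocks, giving {E,F,G,H,J} and {B}.
Refine {E,F,G,H,J} on symbol p: members go to different blocks, giving {E,F,G,H} and {J}.
Split {E,F,G,H} by δ(·,q) → {E,F} and {G} and {H}.
Stable partition: {E,F} | {I} | {D} | {B} | {J} | {G} | {H} — 7 equivalence classes.

7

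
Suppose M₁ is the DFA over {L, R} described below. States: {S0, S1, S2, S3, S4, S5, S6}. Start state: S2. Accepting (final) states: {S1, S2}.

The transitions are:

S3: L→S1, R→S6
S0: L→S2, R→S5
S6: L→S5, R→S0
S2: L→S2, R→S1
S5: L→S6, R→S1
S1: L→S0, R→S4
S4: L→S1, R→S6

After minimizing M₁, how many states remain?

6

Reachable states from the start: {S0,S1,S2,S4,S5,S6}. Unreachable: {S3} — drop them.
Start with accepting vs non-accepting: {S1,S2} | {S0,S4,S5,S6}.
On input L, block {S1,S2} splits into {S1} and {S2}.
Split {S0,S4,S5,S6} by δ(·,L) → {S5,S6} and {S0} and {S4}.
On input R, block {S5,S6} splits into {S5} and {S6}.
No further refinement is possible. Final partition (6 blocks): {S1} | {S5} | {S2} | {S0} | {S4} | {S6}.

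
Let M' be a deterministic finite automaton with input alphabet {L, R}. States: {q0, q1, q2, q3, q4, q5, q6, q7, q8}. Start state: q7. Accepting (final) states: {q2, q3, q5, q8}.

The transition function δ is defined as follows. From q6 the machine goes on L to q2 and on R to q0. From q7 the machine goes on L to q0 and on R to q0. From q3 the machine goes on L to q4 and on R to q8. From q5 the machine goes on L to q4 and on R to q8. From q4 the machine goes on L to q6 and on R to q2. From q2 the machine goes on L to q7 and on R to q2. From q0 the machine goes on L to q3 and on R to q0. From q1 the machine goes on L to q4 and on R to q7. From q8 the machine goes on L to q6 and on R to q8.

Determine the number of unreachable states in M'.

2

No path from q7 leads to q1, q5; the other 7 states are all reachable.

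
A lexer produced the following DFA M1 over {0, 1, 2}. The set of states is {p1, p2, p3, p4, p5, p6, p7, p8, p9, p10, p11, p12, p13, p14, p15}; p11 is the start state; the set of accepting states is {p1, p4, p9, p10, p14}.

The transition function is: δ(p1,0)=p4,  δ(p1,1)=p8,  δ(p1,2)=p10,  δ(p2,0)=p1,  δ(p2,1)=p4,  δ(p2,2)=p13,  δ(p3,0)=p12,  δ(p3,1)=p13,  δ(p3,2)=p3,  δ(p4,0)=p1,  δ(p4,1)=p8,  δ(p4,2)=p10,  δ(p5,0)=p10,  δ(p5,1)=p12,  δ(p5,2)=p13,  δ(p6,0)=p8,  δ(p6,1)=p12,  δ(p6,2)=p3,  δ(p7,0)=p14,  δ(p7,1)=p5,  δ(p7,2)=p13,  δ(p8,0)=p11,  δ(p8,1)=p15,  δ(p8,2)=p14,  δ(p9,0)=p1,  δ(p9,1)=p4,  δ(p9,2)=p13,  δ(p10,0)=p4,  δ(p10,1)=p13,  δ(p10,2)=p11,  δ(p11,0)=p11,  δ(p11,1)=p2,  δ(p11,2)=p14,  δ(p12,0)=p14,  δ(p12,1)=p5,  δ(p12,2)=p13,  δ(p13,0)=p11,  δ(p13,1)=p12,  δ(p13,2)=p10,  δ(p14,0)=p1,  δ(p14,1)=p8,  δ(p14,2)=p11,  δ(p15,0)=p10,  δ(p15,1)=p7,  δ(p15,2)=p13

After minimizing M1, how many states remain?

First remove the unreachable states {p3,p6,p9}; 12 states remain.
P0 = {p1,p4,p10,p14} | {p2,p5,p7,p8,p11,p12,p13,p15}.
Refine {p1,p4,p10,p14} on symbol 2: members go to different blocks, giving {p1,p4} and {p10,p14}.
Split {p2,p5,p7,p8,p11,p12,p13,p15} by δ(·,0) → {p5,p7,p12,p15} and {p8,p11,p13} and {p2}.
Refine {p8,p11,p13} on symbol 1: members go to different blocks, giving {p8,p13} and {p11}.
Stable partition: {p1,p4} | {p5,p7,p12,p15} | {p10,p14} | {p8,p13} | {p2} | {p11} — 6 equivalence classes.

6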